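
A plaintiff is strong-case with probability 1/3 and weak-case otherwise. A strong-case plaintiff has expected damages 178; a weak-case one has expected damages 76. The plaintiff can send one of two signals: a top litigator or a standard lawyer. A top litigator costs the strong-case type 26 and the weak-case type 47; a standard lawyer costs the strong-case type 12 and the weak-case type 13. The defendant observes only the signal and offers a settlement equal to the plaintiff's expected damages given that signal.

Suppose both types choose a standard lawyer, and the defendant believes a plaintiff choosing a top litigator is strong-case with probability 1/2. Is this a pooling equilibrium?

No

At the pooled signal (standard lawyer) the defendant holds the prior 1/3 and pays 1/3·178 + 2/3·76 = 110. Off-path (top litigator) belief 1/2 gives 1/2·178 + 1/2·76 = 127.
Strong-case: standard lawyer gives 110 − 12 = 98; top litigator gives 127 − 26 = 101. Deviates. ✗
Weak-case: standard lawyer gives 110 − 13 = 97; top litigator gives 127 − 47 = 80. Stays. ✓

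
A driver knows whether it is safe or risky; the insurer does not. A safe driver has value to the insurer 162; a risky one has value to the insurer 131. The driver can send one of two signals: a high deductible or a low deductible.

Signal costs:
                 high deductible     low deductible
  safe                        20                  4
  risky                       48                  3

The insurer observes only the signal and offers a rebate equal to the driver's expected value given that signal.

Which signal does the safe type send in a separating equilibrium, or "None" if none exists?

high deductible

Try safe → high deductible, risky → low deductible:
  If types separate, high deductible earns payment 162 and low deductible earns 131.
  Safe: high deductible gives 162 − 20 = 142; low deductible gives 131 − 4 = 127. No deviation. ✓
  Risky: low deductible gives 131 − 3 = 128; high deductible gives 162 − 48 = 114. No deviation. ✓
Both hold — the safe type sends high deductible.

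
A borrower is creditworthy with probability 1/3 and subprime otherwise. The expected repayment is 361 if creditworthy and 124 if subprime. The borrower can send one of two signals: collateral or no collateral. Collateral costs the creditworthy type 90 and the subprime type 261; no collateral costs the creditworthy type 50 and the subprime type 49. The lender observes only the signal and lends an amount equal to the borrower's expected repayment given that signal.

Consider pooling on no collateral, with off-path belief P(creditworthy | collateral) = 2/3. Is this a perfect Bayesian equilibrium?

On the equilibrium path (no collateral) the lender holds the prior 1/3 and pays 1/3·361 + 2/3·124 = 203. Off-path (collateral) belief 2/3 gives 2/3·361 + 1/3·124 = 282.
Creditworthy: no collateral gives 203 − 50 = 153; collateral gives 282 − 90 = 192. Deviates. ✗
Subprime: no collateral gives 203 − 49 = 154; collateral gives 282 − 261 = 21. Stays. ✓

No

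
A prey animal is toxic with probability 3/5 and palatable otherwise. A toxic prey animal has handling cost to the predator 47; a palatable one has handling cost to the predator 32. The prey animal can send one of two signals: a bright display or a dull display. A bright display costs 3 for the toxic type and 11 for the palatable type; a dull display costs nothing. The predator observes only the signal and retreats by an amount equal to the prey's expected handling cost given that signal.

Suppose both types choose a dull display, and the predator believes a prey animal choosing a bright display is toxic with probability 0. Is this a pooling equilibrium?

At the pooled signal (dull display) the predator holds the prior 3/5 and pays 3/5·47 + 2/5·32 = 41. Off-path (bright display) belief 0 gives 0·47 + 1·32 = 32.
Toxic: dull display gives 41 − 0 = 41; bright display gives 32 − 3 = 29. Stays. ✓
Palatable: dull display gives 41 − 0 = 41; bright display gives 32 − 11 = 21. Stays. ✓

Yes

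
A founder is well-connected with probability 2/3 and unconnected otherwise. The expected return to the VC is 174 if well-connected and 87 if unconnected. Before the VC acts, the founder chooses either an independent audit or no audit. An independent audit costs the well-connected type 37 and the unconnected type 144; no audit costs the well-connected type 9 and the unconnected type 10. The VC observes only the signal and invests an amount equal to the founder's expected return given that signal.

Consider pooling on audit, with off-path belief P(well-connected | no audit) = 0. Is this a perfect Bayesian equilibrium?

No

At the pooled signal (audit) the VC holds the prior 2/3 and pays 2/3·174 + 1/3·87 = 145. Off-path (no audit) belief 0 gives 0·174 + 1·87 = 87.
Well-connected: audit gives 145 − 37 = 108; no audit gives 87 − 9 = 78. Stays. ✓
Unconnected: audit gives 145 − 144 = 1; no audit gives 87 − 10 = 77. Deviates. ✗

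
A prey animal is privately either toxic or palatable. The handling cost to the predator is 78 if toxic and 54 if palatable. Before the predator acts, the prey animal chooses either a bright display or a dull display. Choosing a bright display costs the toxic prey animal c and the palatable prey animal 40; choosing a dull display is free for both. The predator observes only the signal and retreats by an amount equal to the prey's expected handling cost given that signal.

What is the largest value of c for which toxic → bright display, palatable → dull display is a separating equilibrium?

24

Under separation: bright display → toxic (pays 78); dull display → palatable (pays 54).
Palatable: 54 − 0 = 54 ≥ 78 − 40 = 38. Holds regardless of c. ✓
Toxic: 78 − c ≥ 54 − 0, so c ≤ 78 − 54 = 24.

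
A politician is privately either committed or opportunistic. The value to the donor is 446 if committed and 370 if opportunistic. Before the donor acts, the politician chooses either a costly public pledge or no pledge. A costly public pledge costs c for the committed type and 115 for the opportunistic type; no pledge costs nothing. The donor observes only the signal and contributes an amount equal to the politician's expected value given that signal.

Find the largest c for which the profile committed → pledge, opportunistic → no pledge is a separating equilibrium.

Under separation: pledge → committed (pays 446); no pledge → opportunistic (pays 370).
Opportunistic: 370 − 0 = 370 ≥ 446 − 115 = 331. Holds regardless of c. ✓
Committed: 446 − c ≥ 370 − 0, so c ≤ 446 − 370 = 76.

76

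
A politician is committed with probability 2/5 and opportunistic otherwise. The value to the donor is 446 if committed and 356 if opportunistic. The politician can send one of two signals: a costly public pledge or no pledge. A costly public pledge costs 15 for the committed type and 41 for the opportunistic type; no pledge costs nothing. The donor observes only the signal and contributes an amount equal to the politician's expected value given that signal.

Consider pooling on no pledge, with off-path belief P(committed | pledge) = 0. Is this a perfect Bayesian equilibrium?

On the equilibrium path (no pledge) the donor holds the prior 2/5 and pays 2/5·446 + 3/5·356 = 392. Off-path (pledge) belief 0 gives 0·446 + 1·356 = 356.
Committed: no pledge gives 392 − 0 = 392; pledge gives 356 − 15 = 341. Stays. ✓
Opportunistic: no pledge gives 392 − 0 = 392; pledge gives 356 − 41 = 315. Stays. ✓
Beliefs are Bayes-consistent on-path and both types best-respond.

Yes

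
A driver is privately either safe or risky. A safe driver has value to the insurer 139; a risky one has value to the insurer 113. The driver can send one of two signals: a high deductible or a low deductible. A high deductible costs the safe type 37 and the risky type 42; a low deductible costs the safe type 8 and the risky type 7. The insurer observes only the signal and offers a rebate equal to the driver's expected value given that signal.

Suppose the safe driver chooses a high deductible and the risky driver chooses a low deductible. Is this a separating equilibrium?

If types separate, high deductible earns payment 139 and low deductible earns 113.
Safe: high deductible gives 139 − 37 = 102; low deductible gives 113 − 8 = 105. Would deviate. ✗
Risky: low deductible gives 113 − 7 = 106; high deductible gives 139 − 42 = 97. No deviation. ✓

No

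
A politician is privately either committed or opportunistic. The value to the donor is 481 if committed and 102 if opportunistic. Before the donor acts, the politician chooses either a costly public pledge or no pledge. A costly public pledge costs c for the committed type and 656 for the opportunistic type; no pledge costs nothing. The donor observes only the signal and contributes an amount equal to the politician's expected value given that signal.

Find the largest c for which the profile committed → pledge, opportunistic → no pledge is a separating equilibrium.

379

Under separation: pledge → committed (pays 481); no pledge → opportunistic (pays 102).
Opportunistic: 102 − 0 = 102 ≥ 481 − 656 = -175. Holds regardless of c. ✓
Committed: 481 − c ≥ 102 − 0, so c ≤ 481 − 102 = 379.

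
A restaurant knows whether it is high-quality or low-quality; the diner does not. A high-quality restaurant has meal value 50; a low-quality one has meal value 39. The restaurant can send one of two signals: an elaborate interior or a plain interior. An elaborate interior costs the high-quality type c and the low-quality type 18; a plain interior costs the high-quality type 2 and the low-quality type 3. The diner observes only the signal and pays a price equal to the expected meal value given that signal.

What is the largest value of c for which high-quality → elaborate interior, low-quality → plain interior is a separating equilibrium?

13

Under separation: elaborate interior → high-quality (pays 50); plain interior → low-quality (pays 39).
Low-quality: 39 − 3 = 36 ≥ 50 − 18 = 32. Holds regardless of c. ✓
High-quality: 50 − c ≥ 39 − 2, so c ≤ 50 − 37 = 13.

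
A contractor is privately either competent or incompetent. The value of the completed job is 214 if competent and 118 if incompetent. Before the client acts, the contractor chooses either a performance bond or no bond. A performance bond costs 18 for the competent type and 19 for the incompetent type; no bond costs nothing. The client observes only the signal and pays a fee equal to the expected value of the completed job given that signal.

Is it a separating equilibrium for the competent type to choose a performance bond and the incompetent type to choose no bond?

No

If types separate, bond earns payment 214 and no bond earns 118.
Competent: bond gives 214 − 18 = 196; no bond gives 118 − 0 = 118. No deviation. ✓
Incompetent: no bond gives 118 − 0 = 118; bond gives 214 − 19 = 195. Would deviate. ✗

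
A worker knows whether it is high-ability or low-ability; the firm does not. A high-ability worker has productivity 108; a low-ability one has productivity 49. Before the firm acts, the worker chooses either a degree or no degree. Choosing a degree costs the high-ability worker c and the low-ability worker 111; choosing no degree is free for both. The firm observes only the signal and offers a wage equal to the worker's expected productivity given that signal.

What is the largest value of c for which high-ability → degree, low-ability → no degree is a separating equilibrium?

59

Under separation: degree → high-ability (pays 108); no degree → low-ability (pays 49).
Low-ability: 49 − 0 = 49 ≥ 108 − 111 = -3. Holds regardless of c. ✓
High-ability: 108 − c ≥ 49 − 0, so c ≤ 108 − 49 = 59.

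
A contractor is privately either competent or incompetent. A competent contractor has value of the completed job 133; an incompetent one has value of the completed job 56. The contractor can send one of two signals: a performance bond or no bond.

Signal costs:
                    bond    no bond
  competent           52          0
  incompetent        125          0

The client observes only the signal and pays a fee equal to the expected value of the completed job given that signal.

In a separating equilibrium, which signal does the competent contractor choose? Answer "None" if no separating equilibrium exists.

Try competent → bond, incompetent → no bond:
  Under separation the client infers type exactly: bond → competent (pays 133), no bond → incompetent (pays 56).
  Competent: bond gives 133 − 52 = 81; no bond gives 56 − 0 = 56. No deviation. ✓
  Incompetent: no bond gives 56 − 0 = 56; bond gives 133 − 125 = 8. No deviation. ✓
Both hold — the competent type sends bond.

bond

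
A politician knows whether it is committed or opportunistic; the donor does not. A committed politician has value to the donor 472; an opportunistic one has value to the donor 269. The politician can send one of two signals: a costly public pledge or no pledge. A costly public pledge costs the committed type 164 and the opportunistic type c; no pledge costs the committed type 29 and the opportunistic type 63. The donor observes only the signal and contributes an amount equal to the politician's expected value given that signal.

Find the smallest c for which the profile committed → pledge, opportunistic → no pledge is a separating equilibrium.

266

Under separation: pledge → committed (pays 472); no pledge → opportunistic (pays 269).
Committed: 472 − 164 = 308 ≥ 269 − 29 = 240. Holds regardless of c. ✓
Opportunistic: 269 − 63 ≥ 472 − c, so c ≥ 472 − 206 = 266.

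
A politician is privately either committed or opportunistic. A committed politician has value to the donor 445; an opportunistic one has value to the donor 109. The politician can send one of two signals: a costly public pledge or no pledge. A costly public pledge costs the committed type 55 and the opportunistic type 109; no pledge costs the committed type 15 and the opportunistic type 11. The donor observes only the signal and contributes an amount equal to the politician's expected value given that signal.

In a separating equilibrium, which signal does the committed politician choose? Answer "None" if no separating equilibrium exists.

None

Try committed → pledge, opportunistic → no pledge:
  If types separate, pledge earns payment 445 and no pledge earns 109.
  Committed: pledge gives 445 − 55 = 390; no pledge gives 109 − 15 = 94. No deviation. ✓
  Opportunistic: no pledge gives 109 − 11 = 98; pledge gives 445 − 109 = 336. Would deviate. ✗
Try committed → no pledge, opportunistic → pledge:
  If types separate, no pledge earns payment 445 and pledge earns 109.
  Committed: no pledge gives 445 − 15 = 430; pledge gives 109 − 55 = 54. No deviation. ✓
  Opportunistic: pledge gives 109 − 109 = 0; no pledge gives 445 − 11 = 434. Would deviate. ✗
Neither assignment is incentive-compatible.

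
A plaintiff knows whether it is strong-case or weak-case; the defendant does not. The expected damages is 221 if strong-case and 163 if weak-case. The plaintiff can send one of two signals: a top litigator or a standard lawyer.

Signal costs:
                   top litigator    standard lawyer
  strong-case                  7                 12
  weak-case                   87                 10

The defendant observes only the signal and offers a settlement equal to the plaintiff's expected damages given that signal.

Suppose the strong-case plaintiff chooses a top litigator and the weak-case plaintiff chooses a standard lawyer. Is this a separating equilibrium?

If types separate, top litigator earns payment 221 and standard lawyer earns 163.
Strong-case: top litigator gives 221 − 7 = 214; standard lawyer gives 163 − 12 = 151. No deviation. ✓
Weak-case: standard lawyer gives 163 − 10 = 153; top litigator gives 221 − 87 = 134. No deviation. ✓
Both incentive constraints hold.

Yes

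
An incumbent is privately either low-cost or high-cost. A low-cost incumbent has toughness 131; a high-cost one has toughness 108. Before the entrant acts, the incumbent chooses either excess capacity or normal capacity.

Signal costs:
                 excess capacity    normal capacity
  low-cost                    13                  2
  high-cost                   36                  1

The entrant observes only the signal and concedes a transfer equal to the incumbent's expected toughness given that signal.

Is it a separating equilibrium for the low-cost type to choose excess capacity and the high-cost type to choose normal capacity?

Under separation the entrant infers type exactly: excess capacity → low-cost (pays 131), normal capacity → high-cost (pays 108).
Low-cost: excess capacity gives 131 − 13 = 118; normal capacity gives 108 − 2 = 106. No deviation. ✓
High-cost: normal capacity gives 108 − 1 = 107; excess capacity gives 131 − 36 = 95. No deviation. ✓
Neither type gains from mimicking the other.

Yes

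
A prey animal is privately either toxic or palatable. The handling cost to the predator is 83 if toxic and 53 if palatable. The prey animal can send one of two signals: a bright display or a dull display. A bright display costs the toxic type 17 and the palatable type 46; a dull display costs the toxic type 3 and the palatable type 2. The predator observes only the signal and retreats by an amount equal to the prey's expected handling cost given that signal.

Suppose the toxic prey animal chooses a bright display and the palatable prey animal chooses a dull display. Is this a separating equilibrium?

Yes

If types separate, bright display earns payment 83 and dull display earns 53.
Toxic: bright display gives 83 − 17 = 66; dull display gives 53 − 3 = 50. No deviation. ✓
Palatable: dull display gives 53 − 2 = 51; bright display gives 83 − 46 = 37. No deviation. ✓
Both incentive constraints hold.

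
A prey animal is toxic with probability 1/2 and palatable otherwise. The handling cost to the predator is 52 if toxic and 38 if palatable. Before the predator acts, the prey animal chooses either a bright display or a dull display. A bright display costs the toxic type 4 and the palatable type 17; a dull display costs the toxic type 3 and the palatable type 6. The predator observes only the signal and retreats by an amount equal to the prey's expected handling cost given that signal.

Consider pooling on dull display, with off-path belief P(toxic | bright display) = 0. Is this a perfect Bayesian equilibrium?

Yes

At the pooled signal (dull display) the predator holds the prior 1/2 and pays 1/2·52 + 1/2·38 = 45. Off-path (bright display) belief 0 gives 0·52 + 1·38 = 38.
Toxic: dull display gives 45 − 3 = 42; bright display gives 38 − 4 = 34. Stays. ✓
Palatable: dull display gives 45 − 6 = 39; bright display gives 38 − 17 = 21. Stays. ✓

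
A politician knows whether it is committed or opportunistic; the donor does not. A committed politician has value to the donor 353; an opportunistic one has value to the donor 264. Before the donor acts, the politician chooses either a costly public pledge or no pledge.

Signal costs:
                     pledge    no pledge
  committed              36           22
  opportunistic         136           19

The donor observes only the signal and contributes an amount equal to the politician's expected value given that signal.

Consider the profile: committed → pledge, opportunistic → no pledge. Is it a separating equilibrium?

Yes

Under separation the donor infers type exactly: pledge → committed (pays 353), no pledge → opportunistic (pays 264).
Committed: pledge gives 353 − 36 = 317; no pledge gives 264 − 22 = 242. No deviation. ✓
Opportunistic: no pledge gives 264 − 19 = 245; pledge gives 353 − 136 = 217. No deviation. ✓
Neither type gains from mimicking the other.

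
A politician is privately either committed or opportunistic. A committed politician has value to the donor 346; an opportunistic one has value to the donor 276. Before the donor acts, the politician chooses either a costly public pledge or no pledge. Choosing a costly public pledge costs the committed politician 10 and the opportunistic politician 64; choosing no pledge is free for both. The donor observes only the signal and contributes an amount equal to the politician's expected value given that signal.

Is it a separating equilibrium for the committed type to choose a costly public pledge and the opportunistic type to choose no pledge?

No

Under separation the donor infers type exactly: pledge → committed (pays 346), no pledge → opportunistic (pays 276).
Committed: pledge gives 346 − 10 = 336; no pledge gives 276 − 0 = 276. No deviation. ✓
Opportunistic: no pledge gives 276 − 0 = 276; pledge gives 346 − 64 = 282. Would deviate. ✗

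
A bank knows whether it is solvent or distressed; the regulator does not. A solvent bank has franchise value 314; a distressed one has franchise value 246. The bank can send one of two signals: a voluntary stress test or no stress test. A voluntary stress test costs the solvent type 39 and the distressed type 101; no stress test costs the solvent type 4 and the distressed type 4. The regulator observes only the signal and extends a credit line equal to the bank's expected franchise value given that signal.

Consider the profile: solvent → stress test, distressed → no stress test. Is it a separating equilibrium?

Under separation the regulator infers type exactly: stress test → solvent (pays 314), no stress test → distressed (pays 246).
Solvent: stress test gives 314 − 39 = 275; no stress test gives 246 − 4 = 242. No deviation. ✓
Distressed: no stress test gives 246 − 4 = 242; stress test gives 314 − 101 = 213. No deviation. ✓
Neither type gains from mimicking the other.

Yes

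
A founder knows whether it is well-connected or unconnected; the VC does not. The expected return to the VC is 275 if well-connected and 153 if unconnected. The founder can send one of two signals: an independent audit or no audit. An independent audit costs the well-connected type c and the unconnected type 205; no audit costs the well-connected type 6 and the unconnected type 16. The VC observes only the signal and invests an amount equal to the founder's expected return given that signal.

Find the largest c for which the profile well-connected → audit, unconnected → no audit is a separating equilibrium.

Under separation: audit → well-connected (pays 275); no audit → unconnected (pays 153).
Unconnected: 153 − 16 = 137 ≥ 275 − 205 = 70. Holds regardless of c. ✓
Well-connected: 275 − c ≥ 153 − 6, so c ≤ 275 − 147 = 128.

128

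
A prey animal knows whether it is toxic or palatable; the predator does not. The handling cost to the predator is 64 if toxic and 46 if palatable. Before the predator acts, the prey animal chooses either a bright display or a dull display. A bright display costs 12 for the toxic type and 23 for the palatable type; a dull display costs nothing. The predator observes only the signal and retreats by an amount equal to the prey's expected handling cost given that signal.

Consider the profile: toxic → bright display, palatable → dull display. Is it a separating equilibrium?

Under separation the predator infers type exactly: bright display → toxic (pays 64), dull display → palatable (pays 46).
Toxic: bright display gives 64 − 12 = 52; dull display gives 46 − 0 = 46. No deviation. ✓
Palatable: dull display gives 46 − 0 = 46; bright display gives 64 − 23 = 41. No deviation. ✓
Neither type gains from mimicking the other.

Yes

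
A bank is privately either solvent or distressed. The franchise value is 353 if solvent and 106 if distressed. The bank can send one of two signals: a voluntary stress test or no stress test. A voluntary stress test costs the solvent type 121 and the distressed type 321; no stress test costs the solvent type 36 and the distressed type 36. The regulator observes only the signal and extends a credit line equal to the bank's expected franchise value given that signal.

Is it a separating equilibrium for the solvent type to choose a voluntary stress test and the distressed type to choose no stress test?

Yes

If types separate, stress test earns payment 353 and no stress test earns 106.
Solvent: stress test gives 353 − 121 = 232; no stress test gives 106 − 36 = 70. No deviation. ✓
Distressed: no stress test gives 106 − 36 = 70; stress test gives 353 − 321 = 32. No deviation. ✓
Both incentive constraints hold.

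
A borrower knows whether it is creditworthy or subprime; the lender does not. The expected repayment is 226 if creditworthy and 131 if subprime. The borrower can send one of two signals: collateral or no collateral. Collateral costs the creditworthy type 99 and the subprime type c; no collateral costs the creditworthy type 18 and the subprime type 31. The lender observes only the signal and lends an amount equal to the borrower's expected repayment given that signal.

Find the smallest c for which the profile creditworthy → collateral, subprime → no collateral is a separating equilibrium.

Under separation: collateral → creditworthy (pays 226); no collateral → subprime (pays 131).
Creditworthy: 226 − 99 = 127 ≥ 131 − 18 = 113. Holds regardless of c. ✓
Subprime: 131 − 31 ≥ 226 − c, so c ≥ 226 − 100 = 126.

126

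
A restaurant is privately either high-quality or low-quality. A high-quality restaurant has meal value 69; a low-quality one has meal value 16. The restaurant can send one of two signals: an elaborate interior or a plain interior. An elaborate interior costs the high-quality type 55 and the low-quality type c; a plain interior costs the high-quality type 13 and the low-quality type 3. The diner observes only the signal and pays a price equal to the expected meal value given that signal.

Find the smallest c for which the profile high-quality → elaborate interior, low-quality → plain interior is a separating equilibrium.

Under separation: elaborate interior → high-quality (pays 69); plain interior → low-quality (pays 16).
High-quality: 69 − 55 = 14 ≥ 16 − 13 = 3. Holds regardless of c. ✓
Low-quality: 16 − 3 ≥ 69 − c, so c ≥ 69 − 13 = 56.

56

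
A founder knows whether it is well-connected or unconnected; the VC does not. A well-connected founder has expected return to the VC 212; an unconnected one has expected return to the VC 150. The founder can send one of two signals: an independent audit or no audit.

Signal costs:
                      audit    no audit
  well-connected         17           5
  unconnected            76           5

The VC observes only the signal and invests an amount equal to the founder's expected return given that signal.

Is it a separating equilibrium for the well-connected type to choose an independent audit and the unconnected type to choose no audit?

Yes

Under separation the VC infers type exactly: audit → well-connected (pays 212), no audit → unconnected (pays 150).
Well-connected: audit gives 212 − 17 = 195; no audit gives 150 − 5 = 145. No deviation. ✓
Unconnected: no audit gives 150 − 5 = 145; audit gives 212 − 76 = 136. No deviation. ✓
Both incentive constraints hold.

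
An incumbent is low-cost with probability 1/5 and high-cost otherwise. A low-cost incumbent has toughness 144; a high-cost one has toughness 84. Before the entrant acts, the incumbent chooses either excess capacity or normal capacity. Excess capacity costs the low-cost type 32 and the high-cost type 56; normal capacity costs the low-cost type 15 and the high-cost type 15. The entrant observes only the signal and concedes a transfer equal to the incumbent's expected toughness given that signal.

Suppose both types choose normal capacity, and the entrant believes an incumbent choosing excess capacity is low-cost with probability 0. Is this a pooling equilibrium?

On the equilibrium path (normal capacity) the entrant holds the prior 1/5 and pays 1/5·144 + 4/5·84 = 96. Off-path (excess capacity) belief 0 gives 0·144 + 1·84 = 84.
Low-cost: normal capacity gives 96 − 15 = 81; excess capacity gives 84 − 32 = 52. Stays. ✓
High-cost: normal capacity gives 96 − 15 = 81; excess capacity gives 84 − 56 = 28. Stays. ✓
Beliefs are Bayes-consistent on-path and both types best-respond.

Yes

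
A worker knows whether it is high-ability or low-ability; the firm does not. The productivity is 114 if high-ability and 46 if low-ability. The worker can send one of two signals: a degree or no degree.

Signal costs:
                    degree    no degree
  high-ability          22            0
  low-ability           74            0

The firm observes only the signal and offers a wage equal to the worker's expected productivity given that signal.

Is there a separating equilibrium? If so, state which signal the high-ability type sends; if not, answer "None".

degree

Try high-ability → degree, low-ability → no degree:
  If types separate, degree earns payment 114 and no degree earns 46.
  High-ability: degree gives 114 − 22 = 92; no degree gives 46 − 0 = 46. No deviation. ✓
  Low-ability: no degree gives 46 − 0 = 46; degree gives 114 − 74 = 40. No deviation. ✓
Both hold — the high-ability type sends degree.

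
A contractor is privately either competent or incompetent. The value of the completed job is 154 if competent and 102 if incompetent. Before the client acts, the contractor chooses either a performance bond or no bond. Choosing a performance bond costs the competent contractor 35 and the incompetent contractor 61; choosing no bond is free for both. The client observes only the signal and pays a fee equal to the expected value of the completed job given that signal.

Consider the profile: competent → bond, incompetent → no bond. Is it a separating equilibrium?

Yes

If types separate, bond earns payment 154 and no bond earns 102.
Competent: bond gives 154 − 35 = 119; no bond gives 102 − 0 = 102. No deviation. ✓
Incompetent: no bond gives 102 − 0 = 102; bond gives 154 − 61 = 93. No deviation. ✓
Both incentive constraints hold.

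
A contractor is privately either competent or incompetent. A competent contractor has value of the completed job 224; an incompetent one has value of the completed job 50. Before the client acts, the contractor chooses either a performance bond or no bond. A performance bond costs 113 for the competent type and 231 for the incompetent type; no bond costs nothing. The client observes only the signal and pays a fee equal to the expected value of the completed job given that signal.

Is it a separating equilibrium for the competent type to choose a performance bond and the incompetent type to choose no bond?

If types separate, bond earns payment 224 and no bond earns 50.
Competent: bond gives 224 − 113 = 111; no bond gives 50 − 0 = 50. No deviation. ✓
Incompetent: no bond gives 50 − 0 = 50; bond gives 224 − 231 = -7. No deviation. ✓
Both incentive constraints hold.

Yes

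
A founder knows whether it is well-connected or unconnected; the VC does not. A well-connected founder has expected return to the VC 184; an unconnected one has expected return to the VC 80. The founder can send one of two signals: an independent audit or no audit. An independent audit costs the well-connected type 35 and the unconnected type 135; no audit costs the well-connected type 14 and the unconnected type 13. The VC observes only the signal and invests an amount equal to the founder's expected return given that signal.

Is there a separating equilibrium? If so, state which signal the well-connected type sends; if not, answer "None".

audit

Try well-connected → audit, unconnected → no audit:
  Under separation the VC infers type exactly: audit → well-connected (pays 184), no audit → unconnected (pays 80).
  Well-connected: audit gives 184 − 35 = 149; no audit gives 80 − 14 = 66. No deviation. ✓
  Unconnected: no audit gives 80 − 13 = 67; audit gives 184 − 135 = 49. No deviation. ✓
Both hold — the well-connected type sends audit.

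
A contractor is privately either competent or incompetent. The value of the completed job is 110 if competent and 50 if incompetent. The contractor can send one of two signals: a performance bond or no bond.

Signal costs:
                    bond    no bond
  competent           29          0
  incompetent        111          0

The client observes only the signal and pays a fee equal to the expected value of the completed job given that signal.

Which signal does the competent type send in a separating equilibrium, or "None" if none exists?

Try competent → bond, incompetent → no bond:
  Under separation the client infers type exactly: bond → competent (pays 110), no bond → incompetent (pays 50).
  Competent: bond gives 110 − 29 = 81; no bond gives 50 − 0 = 50. No deviation. ✓
  Incompetent: no bond gives 50 − 0 = 50; bond gives 110 − 111 = -1. No deviation. ✓
Both hold — the competent type sends bond.

bond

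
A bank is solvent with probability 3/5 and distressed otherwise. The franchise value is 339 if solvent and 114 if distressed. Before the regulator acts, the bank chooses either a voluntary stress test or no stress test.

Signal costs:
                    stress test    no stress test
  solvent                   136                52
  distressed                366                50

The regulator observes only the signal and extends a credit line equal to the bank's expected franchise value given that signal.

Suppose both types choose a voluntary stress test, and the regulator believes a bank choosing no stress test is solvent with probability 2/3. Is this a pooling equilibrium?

No

At the pooled signal (stress test) the regulator holds the prior 3/5 and pays 3/5·339 + 2/5·114 = 249. Off-path (no stress test) belief 2/3 gives 2/3·339 + 1/3·114 = 264.
Solvent: stress test gives 249 − 136 = 113; no stress test gives 264 − 52 = 212. Deviates. ✗
Distressed: stress test gives 249 − 366 = -117; no stress test gives 264 − 50 = 214. Deviates. ✗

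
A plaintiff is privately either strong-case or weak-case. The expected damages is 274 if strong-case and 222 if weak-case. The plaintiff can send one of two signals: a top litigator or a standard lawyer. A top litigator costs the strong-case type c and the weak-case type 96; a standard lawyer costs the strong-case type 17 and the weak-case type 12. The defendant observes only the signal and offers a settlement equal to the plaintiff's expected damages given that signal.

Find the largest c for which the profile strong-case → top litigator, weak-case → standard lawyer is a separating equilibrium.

69

Under separation: top litigator → strong-case (pays 274); standard lawyer → weak-case (pays 222).
Weak-case: 222 − 12 = 210 ≥ 274 − 96 = 178. Holds regardless of c. ✓
Strong-case: 274 − c ≥ 222 − 17, so c ≤ 274 − 205 = 69.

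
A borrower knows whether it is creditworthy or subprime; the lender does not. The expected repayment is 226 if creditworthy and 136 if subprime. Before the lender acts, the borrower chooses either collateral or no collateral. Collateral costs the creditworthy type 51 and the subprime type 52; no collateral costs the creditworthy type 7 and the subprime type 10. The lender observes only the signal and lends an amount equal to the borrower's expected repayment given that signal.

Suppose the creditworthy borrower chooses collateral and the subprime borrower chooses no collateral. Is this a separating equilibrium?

If types separate, collateral earns payment 226 and no collateral earns 136.
Creditworthy: collateral gives 226 − 51 = 175; no collateral gives 136 − 7 = 129. No deviation. ✓
Subprime: no collateral gives 136 − 10 = 126; collateral gives 226 − 52 = 174. Would deviate. ✗

No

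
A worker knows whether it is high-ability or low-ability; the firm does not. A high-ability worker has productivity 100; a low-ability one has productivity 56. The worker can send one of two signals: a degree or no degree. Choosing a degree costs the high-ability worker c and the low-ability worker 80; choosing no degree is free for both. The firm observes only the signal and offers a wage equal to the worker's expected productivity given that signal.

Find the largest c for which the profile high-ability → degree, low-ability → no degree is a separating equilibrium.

Under separation: degree → high-ability (pays 100); no degree → low-ability (pays 56).
Low-ability: 56 − 0 = 56 ≥ 100 − 80 = 20. Holds regardless of c. ✓
High-ability: 100 − c ≥ 56 − 0, so c ≤ 100 − 56 = 44.

44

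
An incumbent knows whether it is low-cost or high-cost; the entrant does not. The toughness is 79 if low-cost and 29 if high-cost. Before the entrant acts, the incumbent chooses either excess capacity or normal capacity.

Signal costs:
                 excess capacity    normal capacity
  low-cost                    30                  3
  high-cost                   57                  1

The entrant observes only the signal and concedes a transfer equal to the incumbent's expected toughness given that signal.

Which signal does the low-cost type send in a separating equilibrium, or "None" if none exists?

Try low-cost → excess capacity, high-cost → normal capacity:
  If types separate, excess capacity earns payment 79 and normal capacity earns 29.
  Low-cost: excess capacity gives 79 − 30 = 49; normal capacity gives 29 − 3 = 26. No deviation. ✓
  High-cost: normal capacity gives 29 − 1 = 28; excess capacity gives 79 − 57 = 22. No deviation. ✓
Both hold — the low-cost type sends excess capacity.

excess capacity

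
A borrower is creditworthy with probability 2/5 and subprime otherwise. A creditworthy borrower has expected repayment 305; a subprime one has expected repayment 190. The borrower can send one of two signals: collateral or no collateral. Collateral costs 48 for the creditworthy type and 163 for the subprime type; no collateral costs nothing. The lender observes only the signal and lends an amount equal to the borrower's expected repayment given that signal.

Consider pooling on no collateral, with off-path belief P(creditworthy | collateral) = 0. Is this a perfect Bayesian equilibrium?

On the equilibrium path (no collateral) the lender holds the prior 2/5 and pays 2/5·305 + 3/5·190 = 236. Off-path (collateral) belief 0 gives 0·305 + 1·190 = 190.
Creditworthy: no collateral gives 236 − 0 = 236; collateral gives 190 − 48 = 142. Stays. ✓
Subprime: no collateral gives 236 − 0 = 236; collateral gives 190 − 163 = 27. Stays. ✓
Beliefs are Bayes-consistent on-path and both types best-respond.

Yes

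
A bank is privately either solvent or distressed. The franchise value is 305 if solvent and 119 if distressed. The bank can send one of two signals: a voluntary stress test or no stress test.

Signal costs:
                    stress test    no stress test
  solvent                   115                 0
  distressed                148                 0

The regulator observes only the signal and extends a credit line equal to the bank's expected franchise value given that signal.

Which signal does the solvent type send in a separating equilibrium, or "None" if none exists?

Try solvent → stress test, distressed → no stress test:
  Under separation the regulator infers type exactly: stress test → solvent (pays 305), no stress test → distressed (pays 119).
  Solvent: stress test gives 305 − 115 = 190; no stress test gives 119 − 0 = 119. No deviation. ✓
  Distressed: no stress test gives 119 − 0 = 119; stress test gives 305 − 148 = 157. Would deviate. ✗
Try solvent → no stress test, distressed → stress test:
  Under separation the regulator infers type exactly: no stress test → solvent (pays 305), stress test → distressed (pays 119).
  Solvent: no stress test gives 305 − 0 = 305; stress test gives 119 − 115 = 4. No deviation. ✓
  Distressed: stress test gives 119 − 148 = -29; no stress test gives 305 − 0 = 305. Would deviate. ✗
Neither assignment is incentive-compatible.

None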